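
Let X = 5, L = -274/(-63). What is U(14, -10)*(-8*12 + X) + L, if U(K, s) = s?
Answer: 57604/63 ≈ 914.35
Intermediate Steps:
L = 274/63 (L = -274*(-1/63) = 274/63 ≈ 4.3492)
U(14, -10)*(-8*12 + X) + L = -10*(-8*12 + 5) + 274/63 = -10*(-96 + 5) + 274/63 = -10*(-91) + 274/63 = 910 + 274/63 = 57604/63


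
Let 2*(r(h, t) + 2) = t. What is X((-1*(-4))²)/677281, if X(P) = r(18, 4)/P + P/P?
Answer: 1/677281 ≈ 1.4765e-6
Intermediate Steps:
r(h, t) = -2 + t/2
X(P) = 1 (X(P) = (-2 + (½)*4)/P + P/P = (-2 + 2)/P + 1 = 0/P + 1 = 0 + 1 = 1)
X((-1*(-4))²)/677281 = 1/677281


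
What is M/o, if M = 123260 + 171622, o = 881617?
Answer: 294882/881617 ≈ 0.33448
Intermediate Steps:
M = 294882
M/o = 294882/881617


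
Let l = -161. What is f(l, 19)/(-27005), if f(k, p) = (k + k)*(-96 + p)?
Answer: -2254/2455 ≈ -0.91813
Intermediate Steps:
f(k, p) = 2*k*(-96 + p) (f(k, p) = (2*k)*(-96 + p) = 2*k*(-96 + p))
f(l, 19)/(-27005) = (2*(-161)*(-96 + 19))/(-27005) = (2*(-161)*(-77))*(-1/27005) = 24794*(-1/27005) = -2254/2455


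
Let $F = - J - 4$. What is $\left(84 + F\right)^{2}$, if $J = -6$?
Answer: $7396$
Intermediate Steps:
$F = 2$ ($F = \left(-1\right) \left(-6\right) - 4 = 6 - 4 = 2$)
$\left(84 + F\right)^{2} = \left(84 + 2\right)^{2} = 86^{2} = 7396$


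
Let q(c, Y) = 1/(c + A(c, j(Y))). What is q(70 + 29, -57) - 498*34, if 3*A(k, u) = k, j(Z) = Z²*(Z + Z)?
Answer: -2235023/132 ≈ -16932.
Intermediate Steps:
j(Z) = 2*Z³ (j(Z) = Z²*(2*Z) = 2*Z³)
A(k, u) = k/3
q(c, Y) = 3/(4*c) (q(c, Y) = 1/(c + c/3) = 1/(4*c/3) = 3/(4*c))
q(70 + 29, -57) - 498*34 = 3/(4*(70 + 29)) - 498*34 = (¾)/99 - 16932 = (¾)*(1/99) - 16932 = 1/132 - 16932 = -2235023/132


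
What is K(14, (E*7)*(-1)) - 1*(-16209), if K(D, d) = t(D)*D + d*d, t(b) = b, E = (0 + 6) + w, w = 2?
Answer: 19541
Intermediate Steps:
E = 8 (E = (0 + 6) + 2 = 6 + 2 = 8)
K(D, d) = D**2 + d**2 (K(D, d) = D*D + d*d = D**2 + d**2)
K(14, (E*7)*(-1)) - 1*(-16209) = (14**2 + ((8*7)*(-1))**2) - 1*(-16209) = (196 + (56*(-1))**2) + 16209 = (196 + (-56)**2) + 16209 = (196 + 3136) + 16209 = 3332 + 16209 = 19541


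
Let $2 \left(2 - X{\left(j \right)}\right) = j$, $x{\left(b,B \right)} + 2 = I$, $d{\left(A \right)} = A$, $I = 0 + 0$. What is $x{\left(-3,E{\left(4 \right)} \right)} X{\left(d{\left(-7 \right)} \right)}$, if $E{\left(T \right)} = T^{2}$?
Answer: $-11$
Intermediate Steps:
$I = 0$
$x{\left(b,B \right)} = -2$ ($x{\left(b,B \right)} = -2 + 0 = -2$)
$X{\left(j \right)} = 2 - \frac{j}{2}$
$x{\left(-3,E{\left(4 \right)} \right)} X{\left(d{\left(-7 \right)} \right)} = - 2 \left(2 - - \frac{7}{2}\right) = - 2 \left(2 + \frac{7}{2}\right) = \left(-2\right) \frac{11}{2} = -11$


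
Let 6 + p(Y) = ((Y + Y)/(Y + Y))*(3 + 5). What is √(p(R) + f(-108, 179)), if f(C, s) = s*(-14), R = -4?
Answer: 2*I*√626 ≈ 50.04*I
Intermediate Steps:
f(C, s) = -14*s
p(Y) = 2 (p(Y) = -6 + ((Y + Y)/(Y + Y))*(3 + 5) = -6 + ((2*Y)/((2*Y)))*8 = -6 + ((2*Y)*(1/(2*Y)))*8 = -6 + 1*8 = -6 + 8 = 2)
√(p(R) + f(-108, 179)) = √(2 - 14*179) = √(2 - 2506) = √(-2504) = 2*I*√626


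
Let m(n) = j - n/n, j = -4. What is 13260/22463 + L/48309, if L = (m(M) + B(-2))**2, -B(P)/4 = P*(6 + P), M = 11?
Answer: 218984289/361721689 ≈ 0.60539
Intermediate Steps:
B(P) = -4*P*(6 + P)
m(n) = -5 (m(n) = -4 - n/n = -4 - 1*1 = -4 - 1 = -5)
L = 729 (L = (-5 - 4*(-2)*(6 - 2))**2 = (-5 - 4*(-2)*4)**2 = (-5 + 32)**2 = 27**2 = 729)
13260/22463 + L/48309 = 13260/22463 + 729/48309 = 13260*(1/22463) + 729*(1/48309) = 13260/22463 + 243/16103 = 218984289/361721689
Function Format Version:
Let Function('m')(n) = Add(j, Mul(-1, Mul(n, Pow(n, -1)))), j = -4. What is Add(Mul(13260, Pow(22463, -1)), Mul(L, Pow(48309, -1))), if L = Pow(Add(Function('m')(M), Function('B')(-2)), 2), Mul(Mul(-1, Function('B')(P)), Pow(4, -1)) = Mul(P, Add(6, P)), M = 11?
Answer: Rational(218984289, 361721689) ≈ 0.60539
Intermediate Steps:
Function('B')(P) = Mul(-4, P, Add(6, P)) (Function('B')(P) = Mul(-4, Mul(P, Add(6, P))) = Mul(-4, P, Add(6, P)))
Function('m')(n) = -5 (Function('m')(n) = Add(-4, Mul(-1, Mul(n, Pow(n, -1)))) = Add(-4, Mul(-1, 1)) = Add(-4, -1) = -5)
L = 729 (L = Pow(Add(-5, Mul(-4, -2, Add(6, -2))), 2) = Pow(Add(-5, Mul(-4, -2, 4)), 2) = Pow(Add(-5, 32), 2) = Pow(27, 2) = 729)
Add(Mul(13260, Pow(22463, -1)), Mul(L, Pow(48309, -1))) = Add(Mul(13260, Pow(22463, -1)), Mul(729, Pow(48309, -1))) = Add(Mul(13260, Rational(1, 22463)), Mul(729, Rational(1, 48309))) = Add(Rational(13260, 22463), Rational(243, 16103)) = Rational(218984289, 361721689)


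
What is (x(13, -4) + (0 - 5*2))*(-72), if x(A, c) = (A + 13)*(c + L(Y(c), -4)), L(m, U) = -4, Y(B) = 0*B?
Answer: 15696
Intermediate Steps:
Y(B) = 0
x(A, c) = (-4 + c)*(13 + A) (x(A, c) = (A + 13)*(c - 4) = (13 + A)*(-4 + c) = (-4 + c)*(13 + A))
(x(13, -4) + (0 - 5*2))*(-72) = ((-52 - 4*13 + 13*(-4) + 13*(-4)) + (0 - 5*2))*(-72) = ((-52 - 52 - 52 - 52) + (0 - 10))*(-72) = (-208 - 10)*(-72) = -218*(-72) = 15696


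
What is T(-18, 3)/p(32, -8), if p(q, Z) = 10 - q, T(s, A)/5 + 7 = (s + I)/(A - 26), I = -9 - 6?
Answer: 320/253 ≈ 1.2648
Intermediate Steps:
I = -15
T(s, A) = -35 + 5*(-15 + s)/(-26 + A) (T(s, A) = -35 + 5*((s - 15)/(A - 26)) = -35 + 5*((-15 + s)/(-26 + A)) = -35 + 5*(-15 + s)/(-26 + A))
T(-18, 3)/p(32, -8) = (5*(167 - 18 - 7*3)/(-26 + 3))/(10 - 1*32) = (5*(167 - 18 - 21)/(-23))/(10 - 32) = (5*(-1/23)*128)/(-22) = -640/23*(-1/22) = 320/253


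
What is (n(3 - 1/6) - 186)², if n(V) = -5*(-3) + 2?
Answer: 28561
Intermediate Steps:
n(V) = 17 (n(V) = 15 + 2 = 17)
(n(3 - 1/6) - 186)² = (17 - 186)² = (-169)² = 28561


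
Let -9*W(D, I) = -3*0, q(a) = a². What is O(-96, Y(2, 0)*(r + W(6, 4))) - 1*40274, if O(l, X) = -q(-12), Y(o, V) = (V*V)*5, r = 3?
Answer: -40418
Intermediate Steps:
Y(o, V) = 5*V² (Y(o, V) = V²*5 = 5*V²)
W(D, I) = 0 (W(D, I) = -(-1)*0/3 = -⅑*0 = 0)
O(l, X) = -144 (O(l, X) = -1*(-12)² = -1*144 = -144)
O(-96, Y(2, 0)*(r + W(6, 4))) - 1*40274 = -144 - 1*40274 = -144 - 40274 = -40418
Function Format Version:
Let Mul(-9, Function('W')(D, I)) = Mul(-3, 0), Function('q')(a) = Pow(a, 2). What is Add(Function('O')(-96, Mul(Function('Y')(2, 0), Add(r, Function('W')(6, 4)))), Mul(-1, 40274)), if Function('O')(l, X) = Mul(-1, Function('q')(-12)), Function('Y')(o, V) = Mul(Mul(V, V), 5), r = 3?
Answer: -40418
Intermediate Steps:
Function('Y')(o, V) = Mul(5, Pow(V, 2)) (Function('Y')(o, V) = Mul(Pow(V, 2), 5) = Mul(5, Pow(V, 2)))
Function('W')(D, I) = 0 (Function('W')(D, I) = Mul(Rational(-1, 9), Mul(-3, 0)) = Mul(Rational(-1, 9), 0) = 0)
Function('O')(l, X) = -144 (Function('O')(l, X) = Mul(-1, Pow(-12, 2)) = Mul(-1, 144) = -144)
Add(Function('O')(-96, Mul(Function('Y')(2, 0), Add(r, Function('W')(6, 4)))), Mul(-1, 40274)) = Add(-144, Mul(-1, 40274)) = Add(-144, -40274) = -40418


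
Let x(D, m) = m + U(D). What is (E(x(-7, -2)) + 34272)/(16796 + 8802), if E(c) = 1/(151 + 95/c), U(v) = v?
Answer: 43319817/32355872 ≈ 1.3389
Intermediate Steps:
x(D, m) = D + m (x(D, m) = m + D = D + m)
(E(x(-7, -2)) + 34272)/(16796 + 8802) = ((-7 - 2)/(95 + 151*(-7 - 2)) + 34272)/(16796 + 8802) = (-9/(95 + 151*(-9)) + 34272)/25598 = (-9/(95 - 1359) + 34272)*(1/25598) = (-9/(-1264) + 34272)*(1/25598) = (-9*(-1/1264) + 34272)*(1/25598) = (9/1264 + 34272)*(1/25598) = (43319817/1264)*(1/25598) = 43319817/32355872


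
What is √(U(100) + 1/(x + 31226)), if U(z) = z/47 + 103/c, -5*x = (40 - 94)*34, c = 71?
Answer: √994324152632682522/527132542 ≈ 1.8917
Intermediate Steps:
x = 1836/5 (x = -(40 - 94)*34/5 = -(-54)*34/5 = -⅕*(-1836) = 1836/5 ≈ 367.20)
U(z) = 103/71 + z/47 (U(z) = z/47 + 103/71 = 103/71 + z/47)
√(U(100) + 1/(x + 31226)) = √((103/71 + (1/47)*100) + 1/(1836/5 + 31226)) = √((103/71 + 100/47) + 1/(157966/5)) = √(11941/3337 + 5/157966) = √(1886288691/527132542) = √994324152632682522/527132542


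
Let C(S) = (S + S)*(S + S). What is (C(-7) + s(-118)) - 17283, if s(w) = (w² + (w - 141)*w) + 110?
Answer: 27509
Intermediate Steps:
s(w) = 110 + w² + w*(-141 + w) (s(w) = (w² + (-141 + w)*w) + 110 = (w² + w*(-141 + w)) + 110 = 110 + w² + w*(-141 + w))
C(S) = 4*S² (C(S) = (2*S)*(2*S) = 4*S²)
(C(-7) + s(-118)) - 17283 = (4*(-7)² + (110 - 141*(-118) + 2*(-118)²)) - 17283 = (4*49 + (110 + 16638 + 2*13924)) - 17283 = (196 + (110 + 16638 + 27848)) - 17283 = (196 + 44596) - 17283 = 44792 - 17283 = 27509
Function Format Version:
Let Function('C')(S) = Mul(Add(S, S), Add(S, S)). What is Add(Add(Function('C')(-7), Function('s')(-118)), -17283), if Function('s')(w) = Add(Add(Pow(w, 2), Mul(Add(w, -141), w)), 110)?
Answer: 27509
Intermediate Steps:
Function('s')(w) = Add(110, Pow(w, 2), Mul(w, Add(-141, w))) (Function('s')(w) = Add(Add(Pow(w, 2), Mul(Add(-141, w), w)), 110) = Add(Add(Pow(w, 2), Mul(w, Add(-141, w))), 110) = Add(110, Pow(w, 2), Mul(w, Add(-141, w))))
Function('C')(S) = Mul(4, Pow(S, 2)) (Function('C')(S) = Mul(Mul(2, S), Mul(2, S)) = Mul(4, Pow(S, 2)))
Add(Add(Function('C')(-7), Function('s')(-118)), -17283) = Add(Add(Mul(4, Pow(-7, 2)), Add(110, Mul(-141, -118), Mul(2, Pow(-118, 2)))), -17283) = Add(Add(Mul(4, 49), Add(110, 16638, Mul(2, 13924))), -17283) = Add(Add(196, Add(110, 16638, 27848)), -17283) = Add(Add(196, 44596), -17283) = Add(44792, -17283) = 27509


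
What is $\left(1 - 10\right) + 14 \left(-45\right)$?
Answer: $-639$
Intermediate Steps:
$\left(1 - 10\right) + 14 \left(-45\right) = \left(1 - 10\right) - 630 = -9 - 630 = -639$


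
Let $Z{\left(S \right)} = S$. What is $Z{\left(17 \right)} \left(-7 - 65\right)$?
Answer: $-1224$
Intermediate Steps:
$Z{\left(17 \right)} \left(-7 - 65\right) = 17 \left(-7 - 65\right) = 17 \left(-72\right) = -1224$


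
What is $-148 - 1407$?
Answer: $-1555$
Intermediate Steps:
$-148 - 1407 = -1555$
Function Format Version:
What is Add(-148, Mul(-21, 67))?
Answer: -1555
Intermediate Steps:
Add(-148, Mul(-21, 67)) = Add(-148, -1407) = -1555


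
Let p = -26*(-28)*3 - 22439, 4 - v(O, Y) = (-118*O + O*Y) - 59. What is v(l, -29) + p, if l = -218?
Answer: -52238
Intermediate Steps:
v(O, Y) = 63 + 118*O - O*Y (v(O, Y) = 4 - ((-118*O + O*Y) - 59) = 4 - (-59 - 118*O + O*Y) = 4 + (59 + 118*O - O*Y) = 63 + 118*O - O*Y)
p = -20255 (p = 728*3 - 22439 = 2184 - 22439 = -20255)
v(l, -29) + p = (63 + 118*(-218) - 1*(-218)*(-29)) - 20255 = (63 - 25724 - 6322) - 20255 = -31983 - 20255 = -52238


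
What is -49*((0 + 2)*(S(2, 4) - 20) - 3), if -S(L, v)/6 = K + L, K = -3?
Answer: 1519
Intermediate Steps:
S(L, v) = 18 - 6*L (S(L, v) = -6*(-3 + L) = 18 - 6*L)
-49*((0 + 2)*(S(2, 4) - 20) - 3) = -49*((0 + 2)*((18 - 6*2) - 20) - 3) = -49*(2*((18 - 12) - 20) - 3) = -49*(2*(6 - 20) - 3) = -49*(2*(-14) - 3) = -49*(-28 - 3) = -49*(-31) = 1519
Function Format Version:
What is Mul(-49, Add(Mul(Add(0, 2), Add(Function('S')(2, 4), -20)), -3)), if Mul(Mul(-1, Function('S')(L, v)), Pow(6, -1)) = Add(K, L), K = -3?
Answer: 1519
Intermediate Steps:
Function('S')(L, v) = Add(18, Mul(-6, L)) (Function('S')(L, v) = Mul(-6, Add(-3, L)) = Add(18, Mul(-6, L)))
Mul(-49, Add(Mul(Add(0, 2), Add(Function('S')(2, 4), -20)), -3)) = Mul(-49, Add(Mul(Add(0, 2), Add(Add(18, Mul(-6, 2)), -20)), -3)) = Mul(-49, Add(Mul(2, Add(Add(18, -12), -20)), -3)) = Mul(-49, Add(Mul(2, Add(6, -20)), -3)) = Mul(-49, Add(Mul(2, -14), -3)) = Mul(-49, Add(-28, -3)) = Mul(-49, -31) = 1519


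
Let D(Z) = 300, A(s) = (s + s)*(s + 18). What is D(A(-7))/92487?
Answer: 100/30829 ≈ 0.0032437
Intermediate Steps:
A(s) = 2*s*(18 + s) (A(s) = (2*s)*(18 + s) = 2*s*(18 + s))
D(A(-7))/92487 = 300/92487 = 300*(1/92487) = 100/30829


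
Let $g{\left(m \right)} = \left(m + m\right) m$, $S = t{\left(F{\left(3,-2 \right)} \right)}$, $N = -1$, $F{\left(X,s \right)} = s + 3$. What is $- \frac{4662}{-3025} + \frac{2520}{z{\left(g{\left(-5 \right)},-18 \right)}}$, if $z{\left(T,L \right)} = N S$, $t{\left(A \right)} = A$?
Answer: $- \frac{7618338}{3025} \approx -2518.5$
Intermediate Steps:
$F{\left(X,s \right)} = 3 + s$
$S = 1$ ($S = 3 - 2 = 1$)
$g{\left(m \right)} = 2 m^{2}$ ($g{\left(m \right)} = 2 m m = 2 m^{2}$)
$z{\left(T,L \right)} = -1$ ($z{\left(T,L \right)} = \left(-1\right) 1 = -1$)
$- \frac{4662}{-3025} + \frac{2520}{z{\left(g{\left(-5 \right)},-18 \right)}} = - \frac{4662}{-3025} + \frac{2520}{-1} = \left(-4662\right) \left(- \frac{1}{3025}\right) + 2520 \left(-1\right) = \frac{4662}{3025} - 2520 = - \frac{7618338}{3025}$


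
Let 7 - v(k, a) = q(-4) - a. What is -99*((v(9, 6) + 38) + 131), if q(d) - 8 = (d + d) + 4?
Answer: -17622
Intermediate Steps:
q(d) = 12 + 2*d (q(d) = 8 + ((d + d) + 4) = 8 + (2*d + 4) = 8 + (4 + 2*d) = 12 + 2*d)
v(k, a) = 3 + a (v(k, a) = 7 - ((12 + 2*(-4)) - a) = 7 - ((12 - 8) - a) = 7 - (4 - a) = 7 + (-4 + a) = 3 + a)
-99*((v(9, 6) + 38) + 131) = -99*(((3 + 6) + 38) + 131) = -99*((9 + 38) + 131) = -99*(47 + 131) = -99*178 = -17622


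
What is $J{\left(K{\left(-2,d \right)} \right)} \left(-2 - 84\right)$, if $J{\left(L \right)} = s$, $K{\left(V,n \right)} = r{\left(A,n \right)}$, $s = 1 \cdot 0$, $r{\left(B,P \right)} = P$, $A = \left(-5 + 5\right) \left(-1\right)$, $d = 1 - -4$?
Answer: $0$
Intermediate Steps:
$d = 5$ ($d = 1 + 4 = 5$)
$A = 0$ ($A = 0 \left(-1\right) = 0$)
$s = 0$
$K{\left(V,n \right)} = n$
$J{\left(L \right)} = 0$
$J{\left(K{\left(-2,d \right)} \right)} \left(-2 - 84\right) = 0 \left(-2 - 84\right) = 0 \left(-86\right) = 0$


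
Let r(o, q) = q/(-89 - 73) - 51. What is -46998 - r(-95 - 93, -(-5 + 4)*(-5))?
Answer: -7605419/162 ≈ -46947.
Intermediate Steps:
r(o, q) = -51 - q/162 (r(o, q) = q/(-162) - 51 = -q/162 - 51 = -51 - q/162)
-46998 - r(-95 - 93, -(-5 + 4)*(-5)) = -46998 - (-51 - (-(-5 + 4))*(-5)/162) = -46998 - (-51 - (-1*(-1))*(-5)/162) = -46998 - (-51 - (-5)/162) = -46998 - (-51 - 1/162*(-5)) = -46998 - (-51 + 5/162) = -46998 - 1*(-8257/162) = -46998 + 8257/162 = -7605419/162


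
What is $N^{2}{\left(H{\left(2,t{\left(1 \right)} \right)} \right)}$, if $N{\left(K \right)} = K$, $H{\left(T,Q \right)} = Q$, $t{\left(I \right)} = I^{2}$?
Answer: $1$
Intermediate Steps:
$N^{2}{\left(H{\left(2,t{\left(1 \right)} \right)} \right)} = \left(1^{2}\right)^{2} = 1^{2} = 1$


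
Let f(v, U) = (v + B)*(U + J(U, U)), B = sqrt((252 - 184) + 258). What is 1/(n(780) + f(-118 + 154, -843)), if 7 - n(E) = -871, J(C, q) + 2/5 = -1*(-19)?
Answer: -72001/1519754782 + 2061*sqrt(326)/1519754782 ≈ -2.2891e-5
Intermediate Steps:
J(C, q) = 93/5 (J(C, q) = -2/5 - 1*(-19) = -2/5 + 19 = 93/5)
n(E) = 878 (n(E) = 7 - 1*(-871) = 7 + 871 = 878)
B = sqrt(326) (B = sqrt(68 + 258) = sqrt(326) ≈ 18.055)
f(v, U) = (93/5 + U)*(v + sqrt(326)) (f(v, U) = (v + sqrt(326))*(U + 93/5) = (v + sqrt(326))*(93/5 + U) = (93/5 + U)*(v + sqrt(326)))
1/(n(780) + f(-118 + 154, -843)) = 1/(878 + (93*(-118 + 154)/5 + 93*sqrt(326)/5 - 843*(-118 + 154) - 843*sqrt(326))) = 1/(878 + ((93/5)*36 + 93*sqrt(326)/5 - 843*36 - 843*sqrt(326))) = 1/(878 + (3348/5 + 93*sqrt(326)/5 - 30348 - 843*sqrt(326))) = 1/(878 + (-148392/5 - 4122*sqrt(326)/5)) = 1/(-144002/5 - 4122*sqrt(326)/5)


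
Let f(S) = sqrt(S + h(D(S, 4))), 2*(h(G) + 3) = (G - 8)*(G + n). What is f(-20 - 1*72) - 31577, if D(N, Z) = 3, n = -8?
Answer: -31577 + I*sqrt(330)/2 ≈ -31577.0 + 9.0829*I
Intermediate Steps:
h(G) = -3 + (-8 + G)**2/2 (h(G) = -3 + ((G - 8)*(G - 8))/2 = -3 + ((-8 + G)*(-8 + G))/2 = -3 + (-8 + G)**2/2)
f(S) = sqrt(19/2 + S) (f(S) = sqrt(S + (29 + (1/2)*3**2 - 8*3)) = sqrt(S + (29 + (1/2)*9 - 24)) = sqrt(S + (29 + 9/2 - 24)) = sqrt(S + 19/2) = sqrt(19/2 + S))
f(-20 - 1*72) - 31577 = sqrt(38 + 4*(-20 - 1*72))/2 - 31577 = sqrt(38 + 4*(-20 - 72))/2 - 31577 = sqrt(38 + 4*(-92))/2 - 31577 = sqrt(38 - 368)/2 - 31577 = sqrt(-330)/2 - 31577 = (I*sqrt(330))/2 - 31577 = I*sqrt(330)/2 - 31577 = -31577 + I*sqrt(330)/2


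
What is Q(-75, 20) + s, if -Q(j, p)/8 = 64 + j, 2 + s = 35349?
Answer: 35435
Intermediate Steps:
s = 35347 (s = -2 + 35349 = 35347)
Q(j, p) = -512 - 8*j (Q(j, p) = -8*(64 + j) = -512 - 8*j)
Q(-75, 20) + s = (-512 - 8*(-75)) + 35347 = (-512 + 600) + 35347 = 88 + 35347 = 35435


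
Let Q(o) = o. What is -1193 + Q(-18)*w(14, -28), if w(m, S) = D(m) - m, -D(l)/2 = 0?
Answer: -941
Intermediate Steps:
D(l) = 0 (D(l) = -2*0 = 0)
w(m, S) = -m (w(m, S) = 0 - m = -m)
-1193 + Q(-18)*w(14, -28) = -1193 - (-18)*14 = -1193 - 18*(-14) = -1193 + 252 = -941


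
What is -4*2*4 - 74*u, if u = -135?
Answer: 9958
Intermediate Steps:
-4*2*4 - 74*u = -4*2*4 - 74*(-135) = -8*4 + 9990 = -32 + 9990 = 9958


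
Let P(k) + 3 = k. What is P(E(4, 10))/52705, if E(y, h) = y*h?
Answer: 37/52705 ≈ 0.00070202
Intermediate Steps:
E(y, h) = h*y
P(k) = -3 + k
P(E(4, 10))/52705 = (-3 + 10*4)/52705 = (-3 + 40)*(1/52705) = 37*(1/52705) = 37/52705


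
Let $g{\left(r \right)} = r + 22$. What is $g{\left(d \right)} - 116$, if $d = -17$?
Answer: $-111$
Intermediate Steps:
$g{\left(r \right)} = 22 + r$
$g{\left(d \right)} - 116 = \left(22 - 17\right) - 116 = 5 - 116 = -111$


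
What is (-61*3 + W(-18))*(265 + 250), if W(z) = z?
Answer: -103515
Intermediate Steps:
(-61*3 + W(-18))*(265 + 250) = (-61*3 - 18)*(265 + 250) = (-183 - 18)*515 = -201*515 = -103515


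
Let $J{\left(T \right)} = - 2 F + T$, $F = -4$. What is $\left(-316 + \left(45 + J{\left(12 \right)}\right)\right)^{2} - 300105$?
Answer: $-237104$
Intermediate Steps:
$J{\left(T \right)} = 8 + T$ ($J{\left(T \right)} = \left(-2\right) \left(-4\right) + T = 8 + T$)
$\left(-316 + \left(45 + J{\left(12 \right)}\right)\right)^{2} - 300105 = \left(-316 + \left(45 + \left(8 + 12\right)\right)\right)^{2} - 300105 = \left(-316 + \left(45 + 20\right)\right)^{2} - 300105 = \left(-316 + 65\right)^{2} - 300105 = \left(-251\right)^{2} - 300105 = 63001 - 300105 = -237104$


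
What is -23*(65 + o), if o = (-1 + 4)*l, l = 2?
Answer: -1633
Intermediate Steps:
o = 6 (o = (-1 + 4)*2 = 3*2 = 6)
-23*(65 + o) = -23*(65 + 6) = -23*71 = -1633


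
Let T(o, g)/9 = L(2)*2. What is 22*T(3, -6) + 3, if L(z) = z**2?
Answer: 1587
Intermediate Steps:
T(o, g) = 72 (T(o, g) = 9*(2**2*2) = 9*(4*2) = 9*8 = 72)
22*T(3, -6) + 3 = 22*72 + 3 = 1584 + 3 = 1587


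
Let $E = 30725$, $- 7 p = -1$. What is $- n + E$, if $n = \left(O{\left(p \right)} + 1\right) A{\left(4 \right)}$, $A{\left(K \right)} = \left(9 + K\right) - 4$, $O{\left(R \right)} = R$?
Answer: $\frac{215003}{7} \approx 30715.0$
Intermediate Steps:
$p = \frac{1}{7}$ ($p = \left(- \frac{1}{7}\right) \left(-1\right) = \frac{1}{7} \approx 0.14286$)
$A{\left(K \right)} = 5 + K$
$n = \frac{72}{7}$ ($n = \left(\frac{1}{7} + 1\right) \left(5 + 4\right) = \frac{8}{7} \cdot 9 = \frac{72}{7} \approx 10.286$)
$- n + E = \left(-1\right) \frac{72}{7} + 30725 = - \frac{72}{7} + 30725 = \frac{215003}{7}$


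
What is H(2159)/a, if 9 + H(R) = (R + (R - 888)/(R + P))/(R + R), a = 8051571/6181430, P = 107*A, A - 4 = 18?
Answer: -511944079268120/78451021493757 ≈ -6.5257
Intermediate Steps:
A = 22 (A = 4 + 18 = 22)
P = 2354 (P = 107*22 = 2354)
a = 8051571/6181430 (a = 8051571*(1/6181430) = 8051571/6181430 ≈ 1.3025)
H(R) = -9 + (R + (-888 + R)/(2354 + R))/(2*R) (H(R) = -9 + (R + (R - 888)/(R + 2354))/(R + R) = -9 + (R + (-888 + R)/(2354 + R))/((2*R)) = -9 + (R + (-888 + R)/(2354 + R))*(1/(2*R)) = -9 + (R + (-888 + R)/(2354 + R))/(2*R))
H(2159)/a = ((1/2)*(-888 - 40017*2159 - 17*2159**2)/(2159*(2354 + 2159)))/(8051571/6181430) = ((1/2)*(1/2159)*(-888 - 86396703 - 17*4661281)/4513)*(6181430/8051571) = ((1/2)*(1/2159)*(1/4513)*(-888 - 86396703 - 79241777))*(6181430/8051571) = ((1/2)*(1/2159)*(1/4513)*(-165639368))*(6181430/8051571) = -82819684/9743567*6181430/8051571 = -511944079268120/78451021493757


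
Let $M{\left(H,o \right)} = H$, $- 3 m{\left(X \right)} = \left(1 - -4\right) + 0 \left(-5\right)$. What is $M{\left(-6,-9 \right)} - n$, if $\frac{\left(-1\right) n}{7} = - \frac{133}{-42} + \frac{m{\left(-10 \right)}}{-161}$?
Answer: $\frac{747}{46} \approx 16.239$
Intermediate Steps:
$m{\left(X \right)} = - \frac{5}{3}$ ($m{\left(X \right)} = - \frac{\left(1 - -4\right) + 0 \left(-5\right)}{3} = - \frac{\left(1 + 4\right) + 0}{3} = - \frac{5 + 0}{3} = \left(- \frac{1}{3}\right) 5 = - \frac{5}{3}$)
$n = - \frac{1023}{46}$ ($n = - 7 \left(- \frac{133}{-42} - \frac{5}{3 \left(-161\right)}\right) = - 7 \left(\left(-133\right) \left(- \frac{1}{42}\right) - - \frac{5}{483}\right) = - 7 \left(\frac{19}{6} + \frac{5}{483}\right) = \left(-7\right) \frac{1023}{322} = - \frac{1023}{46} \approx -22.239$)
$M{\left(-6,-9 \right)} - n = -6 - - \frac{1023}{46} = -6 + \frac{1023}{46} = \frac{747}{46}$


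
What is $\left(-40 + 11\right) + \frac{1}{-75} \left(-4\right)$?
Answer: $- \frac{2171}{75} \approx -28.947$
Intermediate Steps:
$\left(-40 + 11\right) + \frac{1}{-75} \left(-4\right) = -29 - - \frac{4}{75} = -29 + \frac{4}{75} = - \frac{2171}{75}$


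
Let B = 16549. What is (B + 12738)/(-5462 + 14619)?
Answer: 29287/9157 ≈ 3.1983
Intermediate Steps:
(B + 12738)/(-5462 + 14619) = (16549 + 12738)/(-5462 + 14619) = 29287/9157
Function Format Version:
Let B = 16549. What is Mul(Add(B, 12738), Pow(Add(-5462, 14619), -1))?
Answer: Rational(29287, 9157) ≈ 3.1983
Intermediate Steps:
Mul(Add(B, 12738), Pow(Add(-5462, 14619), -1)) = Mul(Add(16549, 12738), Pow(Add(-5462, 14619), -1)) = Mul(29287, Pow(9157, -1)) = Mul(29287, Rational(1, 9157)) = Rational(29287, 9157)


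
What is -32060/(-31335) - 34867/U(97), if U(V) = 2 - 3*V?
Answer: 12962621/106539 ≈ 121.67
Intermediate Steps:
-32060/(-31335) - 34867/U(97) = -32060/(-31335) - 34867/(2 - 3*97) = -32060*(-1/31335) - 34867/(2 - 291) = 6412/6267 - 34867/(-289) = 6412/6267 - 34867*(-1/289) = 6412/6267 + 2051/17 = 12962621/106539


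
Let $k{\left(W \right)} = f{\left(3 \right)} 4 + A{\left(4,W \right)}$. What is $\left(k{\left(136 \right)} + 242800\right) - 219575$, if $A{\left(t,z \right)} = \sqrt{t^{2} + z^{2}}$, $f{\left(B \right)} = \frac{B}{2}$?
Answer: $23231 + 4 \sqrt{1157} \approx 23367.0$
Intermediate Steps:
$f{\left(B \right)} = \frac{B}{2}$ ($f{\left(B \right)} = B \frac{1}{2} = \frac{B}{2}$)
$k{\left(W \right)} = 6 + \sqrt{16 + W^{2}}$ ($k{\left(W \right)} = \frac{1}{2} \cdot 3 \cdot 4 + \sqrt{4^{2} + W^{2}} = \frac{3}{2} \cdot 4 + \sqrt{16 + W^{2}} = 6 + \sqrt{16 + W^{2}}$)
$\left(k{\left(136 \right)} + 242800\right) - 219575 = \left(\left(6 + \sqrt{16 + 136^{2}}\right) + 242800\right) - 219575 = \left(\left(6 + \sqrt{16 + 18496}\right) + 242800\right) - 219575 = \left(\left(6 + \sqrt{18512}\right) + 242800\right) - 219575 = \left(\left(6 + 4 \sqrt{1157}\right) + 242800\right) - 219575 = \left(242806 + 4 \sqrt{1157}\right) - 219575 = 23231 + 4 \sqrt{1157}$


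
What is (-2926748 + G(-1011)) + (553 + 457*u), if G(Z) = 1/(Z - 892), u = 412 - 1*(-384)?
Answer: -4876290970/1903 ≈ -2.5624e+6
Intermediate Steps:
u = 796 (u = 412 + 384 = 796)
G(Z) = 1/(-892 + Z)
(-2926748 + G(-1011)) + (553 + 457*u) = (-2926748 + 1/(-892 - 1011)) + (553 + 457*796) = (-2926748 + 1/(-1903)) + (553 + 363772) = (-2926748 - 1/1903) + 364325 = -5569601445/1903 + 364325 = -4876290970/1903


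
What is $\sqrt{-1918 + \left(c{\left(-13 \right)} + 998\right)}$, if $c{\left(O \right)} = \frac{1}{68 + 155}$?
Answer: $\frac{i \sqrt{45750457}}{223} \approx 30.331 i$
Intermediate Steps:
$c{\left(O \right)} = \frac{1}{223}$
$\sqrt{-1918 + \left(c{\left(-13 \right)} + 998\right)} = \sqrt{-1918 + \left(\frac{1}{223} + 998\right)} = \sqrt{-1918 + \frac{222555}{223}} = \sqrt{- \frac{205159}{223}} = \frac{i \sqrt{45750457}}{223}$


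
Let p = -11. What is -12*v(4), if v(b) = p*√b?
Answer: 264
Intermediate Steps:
v(b) = -11*√b
-12*v(4) = -(-132)*√4 = -(-132)*2 = -12*(-22) = 264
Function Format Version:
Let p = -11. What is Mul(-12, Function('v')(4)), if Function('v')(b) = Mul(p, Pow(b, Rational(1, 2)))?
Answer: 264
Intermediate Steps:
Function('v')(b) = Mul(-11, Pow(b, Rational(1, 2)))
Mul(-12, Function('v')(4)) = Mul(-12, Mul(-11, Pow(4, Rational(1, 2)))) = Mul(-12, Mul(-11, 2)) = Mul(-12, -22) = 264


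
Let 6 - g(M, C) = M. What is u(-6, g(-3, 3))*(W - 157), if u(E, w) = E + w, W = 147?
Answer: -30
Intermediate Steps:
g(M, C) = 6 - M
u(-6, g(-3, 3))*(W - 157) = (-6 + (6 - 1*(-3)))*(147 - 157) = (-6 + (6 + 3))*(-10) = (-6 + 9)*(-10) = 3*(-10) = -30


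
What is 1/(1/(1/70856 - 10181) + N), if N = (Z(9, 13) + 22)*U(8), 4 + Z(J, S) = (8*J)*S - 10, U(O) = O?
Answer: 721384935/5447898958264 ≈ 0.00013242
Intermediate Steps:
Z(J, S) = -14 + 8*J*S (Z(J, S) = -4 + ((8*J)*S - 10) = -4 + (8*J*S - 10) = -4 + (-10 + 8*J*S) = -14 + 8*J*S)
N = 7552 (N = ((-14 + 8*9*13) + 22)*8 = ((-14 + 936) + 22)*8 = (922 + 22)*8 = 944*8 = 7552)
1/(1/(1/70856 - 10181) + N) = 1/(1/(1/70856 - 10181) + 7552) = 1/(1/(-721384935/70856) + 7552) = 1/(-70856/721384935 + 7552) = 1/(5447898958264/721384935) = 721384935/5447898958264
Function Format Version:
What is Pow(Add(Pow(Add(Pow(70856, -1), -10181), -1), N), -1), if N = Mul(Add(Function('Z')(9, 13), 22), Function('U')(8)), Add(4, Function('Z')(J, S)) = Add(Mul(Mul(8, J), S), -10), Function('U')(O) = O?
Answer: Rational(721384935, 5447898958264) ≈ 0.00013242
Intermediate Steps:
Function('Z')(J, S) = Add(-14, Mul(8, J, S)) (Function('Z')(J, S) = Add(-4, Add(Mul(Mul(8, J), S), -10)) = Add(-4, Add(Mul(8, J, S), -10)) = Add(-4, Add(-10, Mul(8, J, S))) = Add(-14, Mul(8, J, S)))
N = 7552 (N = Mul(Add(Add(-14, Mul(8, 9, 13)), 22), 8) = Mul(Add(Add(-14, 936), 22), 8) = Mul(Add(922, 22), 8) = Mul(944, 8) = 7552)
Pow(Add(Pow(Add(Pow(70856, -1), -10181), -1), N), -1) = Pow(Add(Pow(Add(Pow(70856, -1), -10181), -1), 7552), -1) = Pow(Add(Pow(Add(Rational(1, 70856), -10181), -1), 7552), -1) = Pow(Add(Pow(Rational(-721384935, 70856), -1), 7552), -1) = Pow(Add(Rational(-70856, 721384935), 7552), -1) = Pow(Rational(5447898958264, 721384935), -1) = Rational(721384935, 5447898958264)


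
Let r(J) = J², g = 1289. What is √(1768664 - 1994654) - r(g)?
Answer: -1661521 + 27*I*√310 ≈ -1.6615e+6 + 475.38*I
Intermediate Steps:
√(1768664 - 1994654) - r(g) = √(1768664 - 1994654) - 1*1289² = √(-225990) - 1*1661521 = 27*I*√310 - 1661521 = -1661521 + 27*I*√310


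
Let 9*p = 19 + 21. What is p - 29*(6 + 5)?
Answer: -2831/9 ≈ -314.56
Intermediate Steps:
p = 40/9 (p = (19 + 21)/9 = (⅑)*40 = 40/9 ≈ 4.4444)
p - 29*(6 + 5) = 40/9 - 29*(6 + 5) = 40/9 - 29*11 = 40/9 - 319 = -2831/9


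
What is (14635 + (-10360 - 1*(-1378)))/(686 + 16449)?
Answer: 5653/17135 ≈ 0.32991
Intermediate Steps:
(14635 + (-10360 - 1*(-1378)))/(686 + 16449) = (14635 + (-10360 + 1378))/17135 = (14635 - 8982)*(1/17135) = 5653*(1/17135) = 5653/17135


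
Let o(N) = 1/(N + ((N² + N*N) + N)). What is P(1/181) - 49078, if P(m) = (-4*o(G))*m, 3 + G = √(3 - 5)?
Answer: 2*(-22207795*√2 - 17766237*I)/(181*(4*I + 5*√2)) ≈ -49078.0 - 0.0011902*I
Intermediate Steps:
G = -3 + I*√2 (G = -3 + √(3 - 5) = -3 + √(-2) = -3 + I*√2 ≈ -3.0 + 1.4142*I)
o(N) = 1/(2*N + 2*N²) (o(N) = 1/(N + ((N² + N²) + N)) = 1/(N + (2*N² + N)) = 1/(N + (N + 2*N²)) = 1/(2*N + 2*N²))
P(m) = -2*m/((-3 + I*√2)*(-2 + I*√2)) (P(m) = (-2/((-3 + I*√2)*(1 + (-3 + I*√2))))*m = (-2/((-3 + I*√2)*(-2 + I*√2)))*m = -2*m/((-3 + I*√2)*(-2 + I*√2)))
P(1/181) - 49078 = -2*I/(181*(4*I + 5*√2)) - 49078 = -49078 - 2*I/(181*(4*I + 5*√2))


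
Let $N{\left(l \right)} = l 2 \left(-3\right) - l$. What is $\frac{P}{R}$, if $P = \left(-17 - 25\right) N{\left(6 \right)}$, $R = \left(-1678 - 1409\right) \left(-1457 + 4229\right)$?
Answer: $- \frac{1}{4851} \approx -0.00020614$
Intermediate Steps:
$R = -8557164$ ($R = \left(-3087\right) 2772 = -8557164$)
$N{\left(l \right)} = - 7 l$ ($N{\left(l \right)} = 2 l \left(-3\right) - l = - 6 l - l = - 7 l$)
$P = 1764$ ($P = \left(-17 - 25\right) \left(\left(-7\right) 6\right) = \left(-42\right) \left(-42\right) = 1764$)
$\frac{P}{R} = \frac{1764}{-8557164} = 1764 \left(- \frac{1}{8557164}\right) = - \frac{1}{4851}$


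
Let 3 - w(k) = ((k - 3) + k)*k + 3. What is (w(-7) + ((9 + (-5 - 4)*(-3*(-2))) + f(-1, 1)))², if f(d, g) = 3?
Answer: 25921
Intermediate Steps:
w(k) = -k*(-3 + 2*k) (w(k) = 3 - (((k - 3) + k)*k + 3) = 3 - (((-3 + k) + k)*k + 3) = 3 - ((-3 + 2*k)*k + 3) = 3 - (k*(-3 + 2*k) + 3) = 3 - (3 + k*(-3 + 2*k)) = 3 + (-3 - k*(-3 + 2*k)) = -k*(-3 + 2*k))
(w(-7) + ((9 + (-5 - 4)*(-3*(-2))) + f(-1, 1)))² = (-7*(3 - 2*(-7)) + ((9 + (-5 - 4)*(-3*(-2))) + 3))² = (-7*(3 + 14) + ((9 - 9*6) + 3))² = (-7*17 + ((9 - 54) + 3))² = (-119 + (-45 + 3))² = (-119 - 42)² = (-161)² = 25921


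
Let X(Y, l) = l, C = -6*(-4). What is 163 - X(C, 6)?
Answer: 157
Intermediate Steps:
C = 24
163 - X(C, 6) = 163 - 1*6 = 163 - 6 = 157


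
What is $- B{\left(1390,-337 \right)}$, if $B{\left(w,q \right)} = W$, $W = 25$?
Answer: $-25$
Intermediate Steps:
$B{\left(w,q \right)} = 25$
$- B{\left(1390,-337 \right)} = \left(-1\right) 25 = -25$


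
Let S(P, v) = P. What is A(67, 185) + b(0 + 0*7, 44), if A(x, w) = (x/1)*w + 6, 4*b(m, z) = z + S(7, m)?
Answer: 49655/4 ≈ 12414.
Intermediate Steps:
b(m, z) = 7/4 + z/4 (b(m, z) = (z + 7)/4 = (7 + z)/4 = 7/4 + z/4)
A(x, w) = 6 + w*x (A(x, w) = (x*1)*w + 6 = x*w + 6 = w*x + 6 = 6 + w*x)
A(67, 185) + b(0 + 0*7, 44) = (6 + 185*67) + (7/4 + (¼)*44) = (6 + 12395) + (7/4 + 11) = 12401 + 51/4 = 49655/4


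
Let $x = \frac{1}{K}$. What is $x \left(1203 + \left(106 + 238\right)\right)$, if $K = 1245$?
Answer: $\frac{1547}{1245} \approx 1.2426$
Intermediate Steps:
$x = \frac{1}{1245} \approx 0.00080321$
$x \left(1203 + \left(106 + 238\right)\right) = \frac{1203 + \left(106 + 238\right)}{1245} = \frac{1203 + 344}{1245} = \frac{1}{1245} \cdot 1547 = \frac{1547}{1245}$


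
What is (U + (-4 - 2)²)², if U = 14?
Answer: 2500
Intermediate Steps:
(U + (-4 - 2)²)² = (14 + (-4 - 2)²)² = (14 + (-6)²)² = (14 + 36)² = 50² = 2500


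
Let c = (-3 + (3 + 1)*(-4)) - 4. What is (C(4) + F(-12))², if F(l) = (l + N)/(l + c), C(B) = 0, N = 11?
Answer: 1/1225 ≈ 0.00081633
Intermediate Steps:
c = -23 (c = (-3 + 4*(-4)) - 4 = (-3 - 16) - 4 = -19 - 4 = -23)
F(l) = (11 + l)/(-23 + l) (F(l) = (l + 11)/(l - 23) = (11 + l)/(-23 + l))
(C(4) + F(-12))² = (0 + (11 - 12)/(-23 - 12))² = (0 - 1/(-35))² = (0 - 1/35*(-1))² = (0 + 1/35)² = (1/35)² = 1/1225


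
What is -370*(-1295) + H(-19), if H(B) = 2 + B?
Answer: 479133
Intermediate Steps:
-370*(-1295) + H(-19) = -370*(-1295) + (2 - 19) = 479150 - 17 = 479133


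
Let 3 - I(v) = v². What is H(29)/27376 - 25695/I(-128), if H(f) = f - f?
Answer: 25695/16381 ≈ 1.5686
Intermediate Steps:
I(v) = 3 - v²
H(f) = 0
H(29)/27376 - 25695/I(-128) = 0/27376 - 25695/(3 - 1*(-128)²) = 0*(1/27376) - 25695/(3 - 1*16384) = 0 - 25695/(3 - 16384) = 0 - 25695/(-16381) = 0 - 25695*(-1/16381) = 0 + 25695/16381 = 25695/16381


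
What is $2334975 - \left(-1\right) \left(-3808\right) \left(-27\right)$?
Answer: $2437791$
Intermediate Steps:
$2334975 - \left(-1\right) \left(-3808\right) \left(-27\right) = 2334975 - 3808 \left(-27\right) = 2334975 - -102816 = 2334975 + 102816 = 2437791$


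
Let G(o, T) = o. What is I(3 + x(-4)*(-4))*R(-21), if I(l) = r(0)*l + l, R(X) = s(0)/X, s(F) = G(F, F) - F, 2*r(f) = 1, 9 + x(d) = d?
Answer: 0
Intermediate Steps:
x(d) = -9 + d
r(f) = ½ (r(f) = (½)*1 = ½)
s(F) = 0 (s(F) = F - F = 0)
R(X) = 0 (R(X) = 0/X = 0)
I(l) = 3*l/2 (I(l) = l/2 + l = 3*l/2)
I(3 + x(-4)*(-4))*R(-21) = (3*(3 + (-9 - 4)*(-4))/2)*0 = (3*(3 - 13*(-4))/2)*0 = (3*(3 + 52)/2)*0 = ((3/2)*55)*0 = (165/2)*0 = 0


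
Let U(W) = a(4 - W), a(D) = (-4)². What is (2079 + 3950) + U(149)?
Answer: 6045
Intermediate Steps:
a(D) = 16
U(W) = 16
(2079 + 3950) + U(149) = (2079 + 3950) + 16 = 6029 + 16 = 6045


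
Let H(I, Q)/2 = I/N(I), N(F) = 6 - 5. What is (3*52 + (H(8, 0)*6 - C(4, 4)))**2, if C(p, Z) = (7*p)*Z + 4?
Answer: 18496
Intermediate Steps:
N(F) = 1
H(I, Q) = 2*I (H(I, Q) = 2*(I/1) = 2*(I*1) = 2*I)
C(p, Z) = 4 + 7*Z*p (C(p, Z) = 7*Z*p + 4 = 4 + 7*Z*p)
(3*52 + (H(8, 0)*6 - C(4, 4)))**2 = (3*52 + ((2*8)*6 - (4 + 7*4*4)))**2 = (156 + (16*6 - (4 + 112)))**2 = (156 + (96 - 1*116))**2 = (156 + (96 - 116))**2 = (156 - 20)**2 = 136**2 = 18496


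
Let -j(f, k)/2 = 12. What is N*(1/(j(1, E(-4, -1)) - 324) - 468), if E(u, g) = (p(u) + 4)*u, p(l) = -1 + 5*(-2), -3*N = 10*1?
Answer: 814325/522 ≈ 1560.0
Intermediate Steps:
N = -10/3 ≈ -3.3333
p(l) = -11 (p(l) = -1 - 10 = -11)
E(u, g) = -7*u (E(u, g) = (-11 + 4)*u = -7*u)
j(f, k) = -24 (j(f, k) = -2*12 = -24)
N*(1/(j(1, E(-4, -1)) - 324) - 468) = -10*(1/(-24 - 324) - 468)/3 = -10*(1/(-348) - 468)/3 = -10*(-1/348 - 468)/3 = -10/3*(-162865/348) = 814325/522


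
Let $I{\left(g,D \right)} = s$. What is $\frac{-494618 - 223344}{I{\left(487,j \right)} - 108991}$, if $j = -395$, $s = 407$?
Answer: $\frac{51283}{7756} \approx 6.612$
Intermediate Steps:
$I{\left(g,D \right)} = 407$
$\frac{-494618 - 223344}{I{\left(487,j \right)} - 108991} = \frac{-494618 - 223344}{407 - 108991} = - \frac{717962}{-108584} = \left(-717962\right) \left(- \frac{1}{108584}\right) = \frac{51283}{7756}$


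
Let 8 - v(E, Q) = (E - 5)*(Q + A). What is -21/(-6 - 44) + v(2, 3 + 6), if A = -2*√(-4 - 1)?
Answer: 1771/50 - 6*I*√5 ≈ 35.42 - 13.416*I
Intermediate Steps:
A = -2*I*√5 ≈ -4.4721*I
v(E, Q) = 8 - (-5 + E)*(Q - 2*I*√5) (v(E, Q) = 8 - (E - 5)*(Q - 2*I*√5) = 8 - (-5 + E)*(Q - 2*I*√5))
-21/(-6 - 44) + v(2, 3 + 6) = -21/(-6 - 44) + (8 + 5*(3 + 6) - 1*2*(3 + 6) - 10*I*√5 + 2*I*2*√5) = -21/(-50) + (8 + 5*9 - 1*2*9 - 10*I*√5 + 4*I*√5) = -1/50*(-21) + (8 + 45 - 18 - 10*I*√5 + 4*I*√5) = 21/50 + (35 - 6*I*√5) = 1771/50 - 6*I*√5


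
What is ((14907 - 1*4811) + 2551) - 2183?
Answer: 10464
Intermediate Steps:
((14907 - 1*4811) + 2551) - 2183 = ((14907 - 4811) + 2551) - 2183 = (10096 + 2551) - 2183 = 12647 - 2183 = 10464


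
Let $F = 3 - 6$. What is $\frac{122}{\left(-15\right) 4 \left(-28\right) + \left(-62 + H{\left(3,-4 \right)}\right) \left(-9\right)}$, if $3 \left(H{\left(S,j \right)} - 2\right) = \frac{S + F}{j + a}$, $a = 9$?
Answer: $\frac{61}{1110} \approx 0.054955$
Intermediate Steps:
$F = -3$ ($F = 3 - 6 = -3$)
$H{\left(S,j \right)} = 2 + \frac{-3 + S}{3 \left(9 + j\right)}$ ($H{\left(S,j \right)} = 2 + \frac{\left(S - 3\right) \frac{1}{j + 9}}{3} = 2 + \frac{\left(-3 + S\right) \frac{1}{9 + j}}{3} = 2 + \frac{\frac{1}{9 + j} \left(-3 + S\right)}{3} = 2 + \frac{-3 + S}{3 \left(9 + j\right)}$)
$\frac{122}{\left(-15\right) 4 \left(-28\right) + \left(-62 + H{\left(3,-4 \right)}\right) \left(-9\right)} = \frac{122}{\left(-15\right) 4 \left(-28\right) + \left(-62 + \frac{51 + 3 + 6 \left(-4\right)}{3 \left(9 - 4\right)}\right) \left(-9\right)} = \frac{122}{\left(-60\right) \left(-28\right) + \left(-62 + \frac{51 + 3 - 24}{3 \cdot 5}\right) \left(-9\right)} = \frac{122}{1680 + \left(-62 + \frac{1}{3} \cdot \frac{1}{5} \cdot 30\right) \left(-9\right)} = \frac{122}{1680 + \left(-62 + 2\right) \left(-9\right)} = \frac{122}{1680 - -540} = \frac{122}{1680 + 540} = \frac{122}{2220} = 122 \cdot \frac{1}{2220} = \frac{61}{1110}$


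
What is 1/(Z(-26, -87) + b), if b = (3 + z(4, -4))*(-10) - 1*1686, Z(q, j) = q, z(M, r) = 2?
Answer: -1/1762 ≈ -0.00056754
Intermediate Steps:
b = -1736 (b = (3 + 2)*(-10) - 1*1686 = 5*(-10) - 1686 = -50 - 1686 = -1736)
1/(Z(-26, -87) + b) = 1/(-26 - 1736) = 1/(-1762) = -1/1762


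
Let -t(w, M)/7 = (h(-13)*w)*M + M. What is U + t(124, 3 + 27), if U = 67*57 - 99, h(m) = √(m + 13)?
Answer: 3510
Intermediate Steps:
h(m) = √(13 + m)
t(w, M) = -7*M (t(w, M) = -7*((√(13 - 13)*w)*M + M) = -7*((√0*w)*M + M) = -7*((0*w)*M + M) = -7*(0*M + M) = -7*(0 + M) = -7*M)
U = 3720 (U = 3819 - 99 = 3720)
U + t(124, 3 + 27) = 3720 - 7*(3 + 27) = 3720 - 7*30 = 3720 - 210 = 3510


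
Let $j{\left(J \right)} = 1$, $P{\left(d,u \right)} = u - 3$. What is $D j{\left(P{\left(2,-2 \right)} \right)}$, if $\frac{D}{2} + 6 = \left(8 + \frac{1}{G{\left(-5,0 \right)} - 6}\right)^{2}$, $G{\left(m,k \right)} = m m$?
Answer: $\frac{42486}{361} \approx 117.69$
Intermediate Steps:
$P{\left(d,u \right)} = -3 + u$
$G{\left(m,k \right)} = m^{2}$
$D = \frac{42486}{361}$ ($D = -12 + 2 \left(8 + \frac{1}{\left(-5\right)^{2} - 6}\right)^{2} = -12 + 2 \left(8 + \frac{1}{25 - 6}\right)^{2} = -12 + 2 \left(8 + \frac{1}{19}\right)^{2} = -12 + 2 \left(\frac{153}{19}\right)^{2} = -12 + 2 \cdot \frac{23409}{361} = -12 + \frac{46818}{361} = \frac{42486}{361} \approx 117.69$)
$D j{\left(P{\left(2,-2 \right)} \right)} = \frac{42486}{361} \cdot 1 = \frac{42486}{361}$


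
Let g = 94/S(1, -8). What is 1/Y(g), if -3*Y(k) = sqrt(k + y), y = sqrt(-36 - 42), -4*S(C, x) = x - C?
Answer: -9/sqrt(376 + 9*I*sqrt(78)) ≈ -0.45661 + 0.047735*I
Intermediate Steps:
S(C, x) = -x/4 + C/4 (S(C, x) = -(x - C)/4 = -x/4 + C/4)
y = I*sqrt(78) (y = sqrt(-78) = I*sqrt(78) ≈ 8.8318*I)
g = 376/9 (g = 94/(-1/4*(-8) + (1/4)*1) = 94/(2 + 1/4) = 94/(9/4) = 94*(4/9) = 376/9 ≈ 41.778)
Y(k) = -sqrt(k + I*sqrt(78))/3
1/Y(g) = 1/(-sqrt(376/9 + I*sqrt(78))/3) = -3/sqrt(376/9 + I*sqrt(78))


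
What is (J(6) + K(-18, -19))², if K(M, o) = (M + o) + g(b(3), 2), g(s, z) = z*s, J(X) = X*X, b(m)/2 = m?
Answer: 121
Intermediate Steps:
b(m) = 2*m
J(X) = X²
g(s, z) = s*z
K(M, o) = 12 + M + o (K(M, o) = (M + o) + (2*3)*2 = (M + o) + 6*2 = (M + o) + 12 = 12 + M + o)
(J(6) + K(-18, -19))² = (6² + (12 - 18 - 19))² = (36 - 25)² = 11² = 121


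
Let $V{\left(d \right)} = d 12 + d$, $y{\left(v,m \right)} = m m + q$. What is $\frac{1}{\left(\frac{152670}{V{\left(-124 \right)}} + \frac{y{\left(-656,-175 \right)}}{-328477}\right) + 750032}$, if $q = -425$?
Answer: $\frac{264752462}{198547719945789} \approx 1.3334 \cdot 10^{-6}$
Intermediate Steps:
$y{\left(v,m \right)} = -425 + m^{2}$ ($y{\left(v,m \right)} = m m - 425 = m^{2} - 425 = -425 + m^{2}$)
$V{\left(d \right)} = 13 d$ ($V{\left(d \right)} = 12 d + d = 13 d$)
$\frac{1}{\left(\frac{152670}{V{\left(-124 \right)}} + \frac{y{\left(-656,-175 \right)}}{-328477}\right) + 750032} = \frac{1}{\left(\frac{152670}{13 \left(-124\right)} + \frac{-425 + \left(-175\right)^{2}}{-328477}\right) + 750032} = \frac{1}{\left(\frac{152670}{-1612} + \left(-425 + 30625\right) \left(- \frac{1}{328477}\right)\right) + 750032} = \frac{1}{\left(152670 \left(- \frac{1}{1612}\right) + 30200 \left(- \frac{1}{328477}\right)\right) + 750032} = \frac{1}{\left(- \frac{76335}{806} - \frac{30200}{328477}\right) + 750032} = \frac{1}{- \frac{25098632995}{264752462} + 750032} = \frac{1}{\frac{198547719945789}{264752462}} = \frac{264752462}{198547719945789}$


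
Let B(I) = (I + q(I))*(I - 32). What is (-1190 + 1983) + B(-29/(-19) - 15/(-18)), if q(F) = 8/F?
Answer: 2176452041/3495924 ≈ 622.57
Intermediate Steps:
B(I) = (-32 + I)*(I + 8/I) (B(I) = (I + 8/I)*(I - 32) = (I + 8/I)*(-32 + I) = (-32 + I)*(I + 8/I))
(-1190 + 1983) + B(-29/(-19) - 15/(-18)) = (-1190 + 1983) + (8 + (-29/(-19) - 15/(-18))² - 256/(-29/(-19) - 15/(-18)) - 32*(-29/(-19) - 15/(-18))) = 793 + (8 + (-29*(-1/19) - 15*(-1/18))² - 256/(-29*(-1/19) - 15*(-1/18)) - 32*(-29*(-1/19) - 15*(-1/18))) = 793 + (8 + (29/19 + ⅚)² - 256/(29/19 + ⅚) - 32*(29/19 + ⅚)) = 793 + (8 + (269/114)² - 256/269/114 - 32*269/114) = 793 + (8 + 72361/12996 - 256*114/269 - 4304/57) = 793 + (8 + 72361/12996 - 29184/269 - 4304/57) = 793 - 595815691/3495924 = 2176452041/3495924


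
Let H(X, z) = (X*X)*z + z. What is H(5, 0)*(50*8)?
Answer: 0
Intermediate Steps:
H(X, z) = z + z*X² (H(X, z) = X²*z + z = z*X² + z = z + z*X²)
H(5, 0)*(50*8) = (0*(1 + 5²))*(50*8) = (0*(1 + 25))*400 = (0*26)*400 = 0*400 = 0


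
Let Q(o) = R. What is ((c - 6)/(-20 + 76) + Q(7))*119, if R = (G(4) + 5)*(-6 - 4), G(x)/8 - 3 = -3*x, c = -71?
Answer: 636531/8 ≈ 79566.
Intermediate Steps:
G(x) = 24 - 24*x (G(x) = 24 + 8*(-3*x) = 24 - 24*x)
R = 670 (R = ((24 - 24*4) + 5)*(-6 - 4) = ((24 - 96) + 5)*(-10) = (-72 + 5)*(-10) = -67*(-10) = 670)
Q(o) = 670
((c - 6)/(-20 + 76) + Q(7))*119 = ((-71 - 6)/(-20 + 76) + 670)*119 = (-77/56 + 670)*119 = (-77*1/56 + 670)*119 = (-11/8 + 670)*119 = (5349/8)*119 = 636531/8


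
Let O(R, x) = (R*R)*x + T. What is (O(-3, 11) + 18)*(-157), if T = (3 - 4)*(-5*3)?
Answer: -20724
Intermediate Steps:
T = 15 (T = -1*(-15) = 15)
O(R, x) = 15 + x*R² (O(R, x) = (R*R)*x + 15 = R²*x + 15 = x*R² + 15 = 15 + x*R²)
(O(-3, 11) + 18)*(-157) = ((15 + 11*(-3)²) + 18)*(-157) = ((15 + 11*9) + 18)*(-157) = ((15 + 99) + 18)*(-157) = (114 + 18)*(-157) = 132*(-157) = -20724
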